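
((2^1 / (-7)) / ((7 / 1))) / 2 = -1 / 49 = -0.02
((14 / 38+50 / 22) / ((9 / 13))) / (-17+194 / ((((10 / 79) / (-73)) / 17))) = -2990 / 1490671809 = -0.00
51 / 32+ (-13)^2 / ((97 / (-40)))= -211373 / 3104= -68.10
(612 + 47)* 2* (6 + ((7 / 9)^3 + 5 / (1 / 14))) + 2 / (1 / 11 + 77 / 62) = 7421039630 / 73629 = 100789.63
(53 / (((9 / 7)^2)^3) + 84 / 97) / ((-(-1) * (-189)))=-92782079 / 1391843979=-0.07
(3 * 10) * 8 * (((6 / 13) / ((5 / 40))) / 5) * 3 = 6912 / 13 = 531.69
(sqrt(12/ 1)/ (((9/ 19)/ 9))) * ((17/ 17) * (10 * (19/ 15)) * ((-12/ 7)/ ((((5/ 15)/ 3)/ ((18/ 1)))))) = -935712 * sqrt(3)/ 7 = -231528.68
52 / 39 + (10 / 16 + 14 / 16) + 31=203 / 6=33.83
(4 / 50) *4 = 8 / 25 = 0.32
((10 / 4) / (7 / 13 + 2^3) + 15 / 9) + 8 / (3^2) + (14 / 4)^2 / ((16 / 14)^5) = 398561611 / 43646976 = 9.13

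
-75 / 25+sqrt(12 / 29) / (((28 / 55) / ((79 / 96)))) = -3+4345* sqrt(87) / 38976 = -1.96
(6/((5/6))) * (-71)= -2556/5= -511.20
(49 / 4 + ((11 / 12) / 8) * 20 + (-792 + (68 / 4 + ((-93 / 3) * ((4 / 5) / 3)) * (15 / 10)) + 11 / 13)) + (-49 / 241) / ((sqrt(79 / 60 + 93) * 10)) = -1204339 / 1560-49 * sqrt(84885) / 6819095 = -772.01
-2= -2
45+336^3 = 37933101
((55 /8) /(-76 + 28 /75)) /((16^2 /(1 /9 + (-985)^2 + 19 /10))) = -344.53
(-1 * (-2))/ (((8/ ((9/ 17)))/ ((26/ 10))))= 117/ 340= 0.34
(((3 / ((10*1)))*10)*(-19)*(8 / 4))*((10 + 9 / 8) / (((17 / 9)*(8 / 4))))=-45657 / 136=-335.71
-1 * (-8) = 8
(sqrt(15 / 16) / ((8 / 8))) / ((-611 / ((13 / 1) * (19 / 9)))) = -19 * sqrt(15) / 1692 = -0.04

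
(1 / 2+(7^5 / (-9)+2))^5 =-42627711746606809298849 / 1889568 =-22559501296913796.86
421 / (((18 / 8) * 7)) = 1684 / 63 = 26.73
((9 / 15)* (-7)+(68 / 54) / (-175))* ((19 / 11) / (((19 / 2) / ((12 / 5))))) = -1.84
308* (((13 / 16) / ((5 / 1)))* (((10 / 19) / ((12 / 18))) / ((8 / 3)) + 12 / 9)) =743743 / 9120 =81.55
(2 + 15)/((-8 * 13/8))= -17/13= -1.31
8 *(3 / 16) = 3 / 2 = 1.50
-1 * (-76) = 76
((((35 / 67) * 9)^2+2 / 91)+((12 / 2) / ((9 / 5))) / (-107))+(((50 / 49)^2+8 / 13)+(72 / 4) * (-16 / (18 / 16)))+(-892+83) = -1041.25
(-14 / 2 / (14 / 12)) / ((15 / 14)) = -28 / 5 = -5.60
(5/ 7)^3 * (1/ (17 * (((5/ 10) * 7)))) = 250/ 40817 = 0.01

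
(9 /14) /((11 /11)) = 9 /14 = 0.64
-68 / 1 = -68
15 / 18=5 / 6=0.83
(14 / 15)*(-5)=-14 / 3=-4.67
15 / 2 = 7.50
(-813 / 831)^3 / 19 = -19902511 / 403824727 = -0.05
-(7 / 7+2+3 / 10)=-33 / 10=-3.30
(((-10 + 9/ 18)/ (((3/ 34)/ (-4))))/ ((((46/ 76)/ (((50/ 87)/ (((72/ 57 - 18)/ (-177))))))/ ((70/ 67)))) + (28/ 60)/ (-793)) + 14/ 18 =4519.03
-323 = -323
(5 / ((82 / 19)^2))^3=5880735125 / 304006671424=0.02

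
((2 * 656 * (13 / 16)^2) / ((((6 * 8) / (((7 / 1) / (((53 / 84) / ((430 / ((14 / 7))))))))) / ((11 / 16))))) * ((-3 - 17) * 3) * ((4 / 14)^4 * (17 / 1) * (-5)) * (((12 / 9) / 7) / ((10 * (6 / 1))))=1392902225 / 436296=3192.56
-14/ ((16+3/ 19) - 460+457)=-133/ 125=-1.06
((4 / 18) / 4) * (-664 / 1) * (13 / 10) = -2158 / 45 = -47.96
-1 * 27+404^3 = 65939237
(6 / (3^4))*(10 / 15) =4 / 81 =0.05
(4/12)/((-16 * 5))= -1/240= -0.00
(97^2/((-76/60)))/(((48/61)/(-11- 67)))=111920055/152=736316.15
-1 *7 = -7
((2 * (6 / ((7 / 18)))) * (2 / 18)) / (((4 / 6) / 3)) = 108 / 7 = 15.43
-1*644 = -644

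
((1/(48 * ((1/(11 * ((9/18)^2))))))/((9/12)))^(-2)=171.37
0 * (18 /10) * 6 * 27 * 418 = 0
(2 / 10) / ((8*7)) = 1 / 280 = 0.00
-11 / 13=-0.85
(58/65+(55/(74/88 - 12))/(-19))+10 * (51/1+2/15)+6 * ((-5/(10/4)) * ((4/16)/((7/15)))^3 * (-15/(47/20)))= 61499192164349/117306391020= 524.26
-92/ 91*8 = -736/ 91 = -8.09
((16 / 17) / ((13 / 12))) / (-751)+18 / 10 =1492779 / 829855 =1.80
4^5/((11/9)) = 9216/11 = 837.82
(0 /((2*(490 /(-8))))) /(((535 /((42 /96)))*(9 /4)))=0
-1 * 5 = -5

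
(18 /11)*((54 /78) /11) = 162 /1573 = 0.10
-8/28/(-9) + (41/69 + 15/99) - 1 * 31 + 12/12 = -29.22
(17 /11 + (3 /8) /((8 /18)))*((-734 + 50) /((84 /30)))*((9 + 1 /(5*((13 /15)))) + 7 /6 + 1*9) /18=-120881135 /192192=-628.96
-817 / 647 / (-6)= 817 / 3882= 0.21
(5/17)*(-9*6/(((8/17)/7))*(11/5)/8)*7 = -454.78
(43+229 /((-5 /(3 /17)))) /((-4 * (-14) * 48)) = 53 /4080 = 0.01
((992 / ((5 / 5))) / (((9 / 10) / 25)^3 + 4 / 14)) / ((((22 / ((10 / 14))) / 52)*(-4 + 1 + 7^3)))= 100750000000 / 5844704261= 17.24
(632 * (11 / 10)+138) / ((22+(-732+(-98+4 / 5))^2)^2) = 260375 / 147745746548978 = 0.00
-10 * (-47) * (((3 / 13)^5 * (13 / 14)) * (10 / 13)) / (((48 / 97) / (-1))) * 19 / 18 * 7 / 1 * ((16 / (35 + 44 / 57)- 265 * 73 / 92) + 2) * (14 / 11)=37193703946875 / 42861606944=867.76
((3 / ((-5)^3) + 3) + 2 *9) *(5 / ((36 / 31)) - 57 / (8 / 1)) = -88711 / 1500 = -59.14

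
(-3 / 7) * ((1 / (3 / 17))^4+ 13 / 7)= -585700 / 1323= -442.71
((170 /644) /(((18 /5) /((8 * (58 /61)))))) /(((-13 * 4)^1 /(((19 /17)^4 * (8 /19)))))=-39782200 /5645317041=-0.01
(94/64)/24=47/768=0.06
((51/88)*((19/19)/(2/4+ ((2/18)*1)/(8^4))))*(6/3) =470016/202763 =2.32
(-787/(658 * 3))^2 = 0.16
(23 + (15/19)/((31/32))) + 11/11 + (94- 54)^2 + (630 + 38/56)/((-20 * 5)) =2669243649/1649200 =1618.51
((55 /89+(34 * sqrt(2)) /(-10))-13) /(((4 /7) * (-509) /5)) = 119 * sqrt(2) /2036+19285 /90602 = 0.30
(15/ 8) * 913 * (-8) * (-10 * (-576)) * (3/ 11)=-21513600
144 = 144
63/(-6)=-21/2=-10.50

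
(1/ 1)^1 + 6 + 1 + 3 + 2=13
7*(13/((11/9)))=819/11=74.45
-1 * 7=-7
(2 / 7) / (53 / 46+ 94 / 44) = 253 / 2912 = 0.09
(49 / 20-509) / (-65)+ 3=14031 / 1300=10.79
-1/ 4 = -0.25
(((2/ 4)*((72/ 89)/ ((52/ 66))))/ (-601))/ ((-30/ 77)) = 7623/ 3476785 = 0.00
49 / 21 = 7 / 3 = 2.33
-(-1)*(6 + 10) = 16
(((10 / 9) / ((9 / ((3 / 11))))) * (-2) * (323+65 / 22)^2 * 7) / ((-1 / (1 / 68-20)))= -271771828685 / 271524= -1000912.73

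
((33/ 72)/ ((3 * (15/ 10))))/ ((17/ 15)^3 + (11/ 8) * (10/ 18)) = 2750/ 59929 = 0.05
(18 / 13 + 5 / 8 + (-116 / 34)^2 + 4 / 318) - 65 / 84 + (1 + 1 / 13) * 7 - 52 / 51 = 216407309 / 11150776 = 19.41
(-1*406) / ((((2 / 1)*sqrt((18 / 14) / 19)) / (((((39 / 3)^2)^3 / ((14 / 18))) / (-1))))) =419932383*sqrt(133) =4842896492.48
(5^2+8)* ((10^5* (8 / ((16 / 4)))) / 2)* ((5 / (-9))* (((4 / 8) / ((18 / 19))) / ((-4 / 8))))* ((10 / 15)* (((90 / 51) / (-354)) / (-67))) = 95.99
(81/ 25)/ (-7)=-81/ 175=-0.46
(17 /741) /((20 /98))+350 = 2594333 /7410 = 350.11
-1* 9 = -9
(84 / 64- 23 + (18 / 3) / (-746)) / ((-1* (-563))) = -129479 / 3359984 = -0.04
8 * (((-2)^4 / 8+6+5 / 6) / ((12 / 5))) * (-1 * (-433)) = 114745 / 9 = 12749.44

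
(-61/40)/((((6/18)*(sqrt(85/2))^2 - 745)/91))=16653/87700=0.19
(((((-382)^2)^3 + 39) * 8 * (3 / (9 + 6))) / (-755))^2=617931491921689277070608868990016 / 14250625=43361711638730882124160090.00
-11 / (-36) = 11 / 36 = 0.31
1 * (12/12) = 1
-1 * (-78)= 78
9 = 9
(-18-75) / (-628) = 93 / 628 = 0.15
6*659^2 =2605686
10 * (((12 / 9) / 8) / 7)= 5 / 21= 0.24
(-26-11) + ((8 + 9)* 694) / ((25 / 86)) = 1013703 / 25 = 40548.12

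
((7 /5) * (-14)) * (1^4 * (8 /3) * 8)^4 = -1644167168 /405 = -4059672.02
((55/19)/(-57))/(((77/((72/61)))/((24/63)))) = -320/1079029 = -0.00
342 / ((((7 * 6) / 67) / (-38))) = -145122 / 7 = -20731.71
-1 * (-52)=52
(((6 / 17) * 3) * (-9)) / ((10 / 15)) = -243 / 17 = -14.29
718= 718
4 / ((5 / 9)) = 36 / 5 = 7.20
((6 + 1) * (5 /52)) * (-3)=-105 /52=-2.02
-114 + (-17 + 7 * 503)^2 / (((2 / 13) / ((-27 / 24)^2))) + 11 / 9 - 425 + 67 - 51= 909048098 / 9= 101005344.22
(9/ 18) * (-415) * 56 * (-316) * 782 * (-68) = -195258017920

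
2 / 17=0.12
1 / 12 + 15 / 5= 37 / 12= 3.08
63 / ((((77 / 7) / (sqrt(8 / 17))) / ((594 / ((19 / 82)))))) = 557928*sqrt(34) / 323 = 10071.99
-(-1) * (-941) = -941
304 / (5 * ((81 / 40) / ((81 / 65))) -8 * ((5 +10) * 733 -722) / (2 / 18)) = -0.00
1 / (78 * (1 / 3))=1 / 26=0.04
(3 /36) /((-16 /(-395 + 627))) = -29 /24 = -1.21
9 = 9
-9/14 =-0.64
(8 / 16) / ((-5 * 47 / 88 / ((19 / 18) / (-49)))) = 418 / 103635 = 0.00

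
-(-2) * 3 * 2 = 12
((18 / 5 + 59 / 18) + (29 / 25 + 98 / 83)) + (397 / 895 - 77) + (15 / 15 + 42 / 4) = -186656408 / 3342825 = -55.84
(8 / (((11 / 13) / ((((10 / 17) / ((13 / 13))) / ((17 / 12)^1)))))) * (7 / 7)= 12480 / 3179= 3.93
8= 8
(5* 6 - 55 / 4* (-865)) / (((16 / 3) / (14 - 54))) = -89428.12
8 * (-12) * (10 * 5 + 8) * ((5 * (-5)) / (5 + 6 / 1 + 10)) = 46400 / 7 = 6628.57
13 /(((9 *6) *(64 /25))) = 325 /3456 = 0.09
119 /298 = 0.40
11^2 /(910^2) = 121 /828100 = 0.00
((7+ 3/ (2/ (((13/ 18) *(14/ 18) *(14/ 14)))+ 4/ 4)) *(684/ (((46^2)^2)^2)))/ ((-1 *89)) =-271719/ 92557319723319520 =-0.00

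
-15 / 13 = -1.15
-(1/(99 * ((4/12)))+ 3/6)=-35/66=-0.53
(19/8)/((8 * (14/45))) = 0.95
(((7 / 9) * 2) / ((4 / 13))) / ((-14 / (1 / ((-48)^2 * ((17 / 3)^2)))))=-13 / 2663424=-0.00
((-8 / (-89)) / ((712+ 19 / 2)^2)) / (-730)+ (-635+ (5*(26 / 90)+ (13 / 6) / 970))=-1108508869041727 / 1749669413388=-633.55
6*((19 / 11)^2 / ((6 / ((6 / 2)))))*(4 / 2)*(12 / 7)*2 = 51984 / 847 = 61.37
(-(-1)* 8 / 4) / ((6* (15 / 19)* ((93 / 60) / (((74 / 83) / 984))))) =703 / 2848311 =0.00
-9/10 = -0.90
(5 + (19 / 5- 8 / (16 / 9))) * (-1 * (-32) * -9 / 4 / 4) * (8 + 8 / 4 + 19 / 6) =-10191 / 10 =-1019.10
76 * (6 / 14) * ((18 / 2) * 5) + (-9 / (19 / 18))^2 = 3887568 / 2527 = 1538.41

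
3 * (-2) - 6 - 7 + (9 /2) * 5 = 7 /2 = 3.50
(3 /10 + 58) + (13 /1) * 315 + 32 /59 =2450767 /590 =4153.84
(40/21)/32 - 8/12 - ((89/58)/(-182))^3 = -0.61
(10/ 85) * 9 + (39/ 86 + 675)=989061/ 1462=676.51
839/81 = 10.36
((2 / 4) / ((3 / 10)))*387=645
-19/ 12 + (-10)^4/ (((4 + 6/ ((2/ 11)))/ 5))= 599297/ 444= 1349.77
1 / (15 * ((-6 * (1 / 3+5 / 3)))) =-1 / 180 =-0.01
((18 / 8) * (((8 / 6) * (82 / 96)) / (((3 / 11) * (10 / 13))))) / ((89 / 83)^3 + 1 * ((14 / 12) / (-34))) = 56990582077 / 5592446680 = 10.19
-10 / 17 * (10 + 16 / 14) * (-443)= 2903.70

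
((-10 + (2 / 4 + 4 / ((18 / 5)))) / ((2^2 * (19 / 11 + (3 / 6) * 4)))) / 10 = -0.06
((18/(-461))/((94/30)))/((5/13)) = -702/21667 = -0.03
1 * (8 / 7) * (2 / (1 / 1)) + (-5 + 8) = 37 / 7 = 5.29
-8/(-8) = 1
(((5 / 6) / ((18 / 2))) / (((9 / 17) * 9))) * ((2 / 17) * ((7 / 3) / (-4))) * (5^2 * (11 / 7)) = -1375 / 26244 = -0.05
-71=-71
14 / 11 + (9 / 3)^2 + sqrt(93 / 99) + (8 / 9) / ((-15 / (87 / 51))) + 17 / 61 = sqrt(1023) / 33 + 16092928 / 1539945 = 11.42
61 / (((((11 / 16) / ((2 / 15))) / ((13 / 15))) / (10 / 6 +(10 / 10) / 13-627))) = -9519904 / 1485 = -6410.71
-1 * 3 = -3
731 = 731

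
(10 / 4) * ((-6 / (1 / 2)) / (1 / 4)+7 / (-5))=-247 / 2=-123.50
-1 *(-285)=285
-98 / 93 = -1.05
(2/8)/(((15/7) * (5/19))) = 133/300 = 0.44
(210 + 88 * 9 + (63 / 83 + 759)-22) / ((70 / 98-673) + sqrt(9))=-202160 / 77771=-2.60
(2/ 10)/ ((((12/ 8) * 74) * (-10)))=-0.00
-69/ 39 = -23/ 13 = -1.77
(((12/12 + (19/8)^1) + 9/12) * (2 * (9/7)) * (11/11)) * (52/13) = 42.43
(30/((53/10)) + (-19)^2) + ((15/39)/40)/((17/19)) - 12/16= 34288273/93704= 365.92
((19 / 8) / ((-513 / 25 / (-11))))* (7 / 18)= 1925 / 3888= 0.50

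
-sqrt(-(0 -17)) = -sqrt(17) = -4.12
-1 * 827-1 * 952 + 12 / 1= -1767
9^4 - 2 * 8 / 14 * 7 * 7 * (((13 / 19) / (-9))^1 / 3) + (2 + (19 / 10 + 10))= 33736517 / 5130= 6576.32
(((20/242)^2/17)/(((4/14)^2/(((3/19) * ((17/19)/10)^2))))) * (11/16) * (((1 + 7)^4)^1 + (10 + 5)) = 10273389/584277056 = 0.02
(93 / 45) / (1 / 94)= 2914 / 15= 194.27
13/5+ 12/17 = 281/85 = 3.31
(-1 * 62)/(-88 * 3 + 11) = 62/253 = 0.25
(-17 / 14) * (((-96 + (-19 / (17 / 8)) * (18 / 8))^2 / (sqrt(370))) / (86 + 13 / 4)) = -26508 * sqrt(370) / 53465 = -9.54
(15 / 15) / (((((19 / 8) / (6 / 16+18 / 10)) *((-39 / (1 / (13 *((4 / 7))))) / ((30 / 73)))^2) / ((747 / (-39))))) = -5307435 / 150375150172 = -0.00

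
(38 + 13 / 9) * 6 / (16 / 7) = 2485 / 24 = 103.54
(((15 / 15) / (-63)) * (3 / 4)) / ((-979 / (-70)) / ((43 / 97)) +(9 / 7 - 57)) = 215 / 436422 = 0.00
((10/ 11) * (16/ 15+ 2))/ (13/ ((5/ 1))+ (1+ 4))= 0.37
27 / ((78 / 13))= 9 / 2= 4.50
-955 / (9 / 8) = -7640 / 9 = -848.89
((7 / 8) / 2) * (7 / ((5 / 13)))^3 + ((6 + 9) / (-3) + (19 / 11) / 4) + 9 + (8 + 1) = 58320467 / 22000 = 2650.93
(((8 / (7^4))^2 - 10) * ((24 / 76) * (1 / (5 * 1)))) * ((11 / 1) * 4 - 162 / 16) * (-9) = 210905010441 / 1095312190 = 192.55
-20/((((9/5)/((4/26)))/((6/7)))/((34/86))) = -6800/11739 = -0.58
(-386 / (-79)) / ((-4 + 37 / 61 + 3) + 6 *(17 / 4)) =47092 / 241977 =0.19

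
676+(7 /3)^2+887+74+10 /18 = 1643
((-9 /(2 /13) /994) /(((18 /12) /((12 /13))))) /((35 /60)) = -216 /3479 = -0.06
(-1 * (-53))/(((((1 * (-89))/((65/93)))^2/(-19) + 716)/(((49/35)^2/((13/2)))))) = -1282918/11031829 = -0.12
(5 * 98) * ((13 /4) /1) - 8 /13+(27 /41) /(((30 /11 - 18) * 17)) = 807746437 /507416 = 1591.88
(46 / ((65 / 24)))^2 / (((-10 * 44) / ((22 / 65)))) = -304704 / 1373125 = -0.22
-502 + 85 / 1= -417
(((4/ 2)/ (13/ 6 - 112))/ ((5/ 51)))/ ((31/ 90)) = -11016/ 20429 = -0.54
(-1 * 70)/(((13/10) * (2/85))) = -2288.46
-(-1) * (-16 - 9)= -25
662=662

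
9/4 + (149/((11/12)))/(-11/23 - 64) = -17679/65252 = -0.27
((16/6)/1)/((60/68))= 136/45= 3.02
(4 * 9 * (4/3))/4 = 12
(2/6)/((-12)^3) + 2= 10367/5184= 2.00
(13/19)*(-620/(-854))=4030/8113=0.50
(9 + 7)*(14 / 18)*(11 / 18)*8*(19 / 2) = 46816 / 81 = 577.98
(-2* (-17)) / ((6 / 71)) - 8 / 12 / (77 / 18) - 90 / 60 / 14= 371513 / 924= 402.07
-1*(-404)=404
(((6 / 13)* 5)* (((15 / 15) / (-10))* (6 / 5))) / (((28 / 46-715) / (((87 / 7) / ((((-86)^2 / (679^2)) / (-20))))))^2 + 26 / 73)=-0.77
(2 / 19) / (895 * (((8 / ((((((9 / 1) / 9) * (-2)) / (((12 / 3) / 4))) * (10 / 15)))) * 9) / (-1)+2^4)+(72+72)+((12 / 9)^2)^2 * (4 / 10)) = 405 / 241604779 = 0.00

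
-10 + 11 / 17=-159 / 17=-9.35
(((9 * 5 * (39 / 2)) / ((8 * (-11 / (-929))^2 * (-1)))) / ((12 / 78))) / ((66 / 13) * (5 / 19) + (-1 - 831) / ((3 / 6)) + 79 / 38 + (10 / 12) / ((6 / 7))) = 43771493362545 / 14285044136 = 3064.15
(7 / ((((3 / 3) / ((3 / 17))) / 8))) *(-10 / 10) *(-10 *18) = 30240 / 17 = 1778.82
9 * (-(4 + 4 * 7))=-288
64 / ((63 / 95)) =6080 / 63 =96.51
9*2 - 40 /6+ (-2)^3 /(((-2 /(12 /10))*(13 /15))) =658 /39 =16.87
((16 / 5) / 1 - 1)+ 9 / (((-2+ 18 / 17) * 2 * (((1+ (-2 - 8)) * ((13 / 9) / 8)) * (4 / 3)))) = 4583 / 1040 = 4.41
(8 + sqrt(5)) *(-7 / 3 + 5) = 8 *sqrt(5) / 3 + 64 / 3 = 27.30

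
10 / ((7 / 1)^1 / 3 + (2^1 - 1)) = 3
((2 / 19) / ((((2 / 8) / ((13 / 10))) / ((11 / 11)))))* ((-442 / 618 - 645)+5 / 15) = -10369996 / 29355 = -353.26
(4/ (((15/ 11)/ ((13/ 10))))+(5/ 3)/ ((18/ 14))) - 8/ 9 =4.22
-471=-471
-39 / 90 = -13 / 30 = -0.43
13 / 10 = 1.30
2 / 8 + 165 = 661 / 4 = 165.25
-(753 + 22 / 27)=-20353 / 27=-753.81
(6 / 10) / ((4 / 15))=9 / 4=2.25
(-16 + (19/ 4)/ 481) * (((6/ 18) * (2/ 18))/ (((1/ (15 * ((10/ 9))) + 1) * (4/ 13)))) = -256375/ 141192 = -1.82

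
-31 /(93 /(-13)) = 13 /3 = 4.33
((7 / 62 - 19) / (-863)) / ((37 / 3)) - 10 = -19793707 / 1979722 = -10.00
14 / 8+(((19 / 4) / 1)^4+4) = 131793 / 256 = 514.82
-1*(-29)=29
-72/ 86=-36/ 43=-0.84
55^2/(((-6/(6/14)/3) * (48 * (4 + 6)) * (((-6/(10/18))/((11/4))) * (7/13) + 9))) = -432575/2205504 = -0.20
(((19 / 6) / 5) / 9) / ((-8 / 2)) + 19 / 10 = 2033 / 1080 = 1.88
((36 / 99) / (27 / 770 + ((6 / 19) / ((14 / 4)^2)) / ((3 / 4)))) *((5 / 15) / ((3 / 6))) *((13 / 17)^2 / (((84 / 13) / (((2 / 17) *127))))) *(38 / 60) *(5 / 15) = 216948004 / 217680291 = 1.00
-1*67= -67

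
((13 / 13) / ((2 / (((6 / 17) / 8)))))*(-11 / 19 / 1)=-33 / 2584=-0.01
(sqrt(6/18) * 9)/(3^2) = sqrt(3)/3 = 0.58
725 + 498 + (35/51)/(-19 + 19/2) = 1185017/969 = 1222.93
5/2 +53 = 111/2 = 55.50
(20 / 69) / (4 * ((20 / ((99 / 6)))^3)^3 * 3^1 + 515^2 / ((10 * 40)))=1650186112069440 / 4160784992822448557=0.00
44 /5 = 8.80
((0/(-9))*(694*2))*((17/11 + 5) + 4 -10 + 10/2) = 0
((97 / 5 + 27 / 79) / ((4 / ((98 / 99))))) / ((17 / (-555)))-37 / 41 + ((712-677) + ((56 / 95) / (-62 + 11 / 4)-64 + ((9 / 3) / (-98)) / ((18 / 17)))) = -6409563969983 / 33834010980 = -189.44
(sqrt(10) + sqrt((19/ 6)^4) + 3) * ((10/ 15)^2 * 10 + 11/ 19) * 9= 859 * sqrt(10)/ 19 + 402871/ 684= 731.96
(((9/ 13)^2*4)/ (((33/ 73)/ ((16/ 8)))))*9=141912/ 1859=76.34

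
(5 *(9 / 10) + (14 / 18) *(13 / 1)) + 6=371 / 18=20.61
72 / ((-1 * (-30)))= 12 / 5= 2.40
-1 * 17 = -17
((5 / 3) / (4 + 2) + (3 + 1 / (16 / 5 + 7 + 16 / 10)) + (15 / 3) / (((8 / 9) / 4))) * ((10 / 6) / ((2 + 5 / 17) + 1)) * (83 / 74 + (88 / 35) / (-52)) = 8436580157 / 600726672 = 14.04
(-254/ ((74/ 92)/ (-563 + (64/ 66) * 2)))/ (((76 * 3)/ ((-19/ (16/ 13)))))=-703070095/ 58608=-11996.15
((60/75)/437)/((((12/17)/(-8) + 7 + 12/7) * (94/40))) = 3808/42166567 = 0.00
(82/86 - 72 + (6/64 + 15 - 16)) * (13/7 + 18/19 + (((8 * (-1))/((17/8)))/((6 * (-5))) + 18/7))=-18472825067/46667040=-395.84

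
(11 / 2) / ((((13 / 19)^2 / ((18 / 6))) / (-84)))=-500346 / 169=-2960.63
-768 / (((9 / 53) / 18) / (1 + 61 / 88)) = -1516224 / 11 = -137838.55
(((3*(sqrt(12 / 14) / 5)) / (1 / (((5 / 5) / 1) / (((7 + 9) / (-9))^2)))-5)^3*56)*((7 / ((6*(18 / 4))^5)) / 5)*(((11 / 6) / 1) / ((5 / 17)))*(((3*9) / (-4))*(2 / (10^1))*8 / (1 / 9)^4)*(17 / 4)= 3202016236573 / 2488320000-1367787470313*sqrt(42) / 65536000000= 1151.56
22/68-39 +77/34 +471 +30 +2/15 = 118504/255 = 464.72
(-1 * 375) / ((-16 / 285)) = 6679.69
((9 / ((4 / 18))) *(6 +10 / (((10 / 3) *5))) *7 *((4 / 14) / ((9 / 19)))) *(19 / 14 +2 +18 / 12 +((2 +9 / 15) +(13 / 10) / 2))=1280961 / 140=9149.72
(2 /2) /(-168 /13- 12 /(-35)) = -455 /5724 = -0.08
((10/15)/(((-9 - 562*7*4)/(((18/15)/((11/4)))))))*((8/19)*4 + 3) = -1424/16453525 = -0.00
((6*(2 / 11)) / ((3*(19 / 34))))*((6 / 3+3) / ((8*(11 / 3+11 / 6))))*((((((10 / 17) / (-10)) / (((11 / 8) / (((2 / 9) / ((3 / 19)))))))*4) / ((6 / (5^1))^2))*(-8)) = 32000 / 323433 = 0.10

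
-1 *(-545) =545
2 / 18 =1 / 9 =0.11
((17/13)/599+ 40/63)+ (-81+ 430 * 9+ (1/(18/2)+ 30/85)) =31608977459/8339877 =3790.10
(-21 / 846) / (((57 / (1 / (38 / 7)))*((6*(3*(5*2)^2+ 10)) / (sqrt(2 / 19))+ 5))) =49 / 4015010816820 - 1519*sqrt(38) / 669168469470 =-0.00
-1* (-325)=325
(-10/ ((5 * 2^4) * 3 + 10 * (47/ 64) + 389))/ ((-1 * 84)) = 80/ 427623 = 0.00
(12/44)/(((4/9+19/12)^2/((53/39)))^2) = 1572680448/52792330019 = 0.03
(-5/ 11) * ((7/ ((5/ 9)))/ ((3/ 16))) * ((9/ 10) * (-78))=117936/ 55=2144.29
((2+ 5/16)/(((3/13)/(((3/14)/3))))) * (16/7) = 481/294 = 1.64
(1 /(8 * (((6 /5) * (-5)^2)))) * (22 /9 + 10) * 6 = 0.31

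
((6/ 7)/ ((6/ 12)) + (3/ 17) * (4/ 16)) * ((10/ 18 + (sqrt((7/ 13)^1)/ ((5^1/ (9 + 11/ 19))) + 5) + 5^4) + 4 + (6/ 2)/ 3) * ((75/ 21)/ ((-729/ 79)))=-87551750/ 202419-12245 * sqrt(91)/ 122094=-433.48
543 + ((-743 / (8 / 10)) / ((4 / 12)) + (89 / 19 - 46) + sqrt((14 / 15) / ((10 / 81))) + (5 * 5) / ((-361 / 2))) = -3299113 / 1444 + 3 * sqrt(21) / 5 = -2281.95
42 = 42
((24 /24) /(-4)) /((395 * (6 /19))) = -19 /9480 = -0.00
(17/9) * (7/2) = 119/18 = 6.61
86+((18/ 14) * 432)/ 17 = 14122/ 119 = 118.67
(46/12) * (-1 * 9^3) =-5589/2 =-2794.50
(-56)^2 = 3136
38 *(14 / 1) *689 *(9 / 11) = 3298932 / 11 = 299902.91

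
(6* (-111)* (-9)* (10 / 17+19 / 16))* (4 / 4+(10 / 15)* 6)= 7237755 / 136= 53218.79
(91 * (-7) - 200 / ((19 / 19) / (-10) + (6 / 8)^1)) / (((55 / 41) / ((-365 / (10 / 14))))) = 257299231 / 715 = 359859.06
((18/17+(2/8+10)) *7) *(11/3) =59213/204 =290.26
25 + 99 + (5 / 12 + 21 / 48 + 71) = 9401 / 48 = 195.85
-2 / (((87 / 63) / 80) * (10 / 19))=-220.14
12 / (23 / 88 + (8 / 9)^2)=85536 / 7495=11.41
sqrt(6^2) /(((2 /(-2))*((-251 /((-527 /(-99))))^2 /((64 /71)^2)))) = -2275155968 /1037560129947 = -0.00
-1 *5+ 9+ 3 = 7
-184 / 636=-46 / 159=-0.29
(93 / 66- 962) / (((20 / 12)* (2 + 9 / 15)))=-63399 / 286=-221.67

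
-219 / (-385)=219 / 385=0.57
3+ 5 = 8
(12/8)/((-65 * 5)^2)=0.00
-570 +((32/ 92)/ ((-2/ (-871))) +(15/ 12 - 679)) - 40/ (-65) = -1310405/ 1196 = -1095.66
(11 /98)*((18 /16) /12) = 33 /3136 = 0.01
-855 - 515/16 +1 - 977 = -29811/16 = -1863.19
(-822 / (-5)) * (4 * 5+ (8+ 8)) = 29592 / 5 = 5918.40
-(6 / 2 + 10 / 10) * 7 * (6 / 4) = -42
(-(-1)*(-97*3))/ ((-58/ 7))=2037/ 58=35.12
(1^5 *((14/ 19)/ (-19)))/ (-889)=2/ 45847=0.00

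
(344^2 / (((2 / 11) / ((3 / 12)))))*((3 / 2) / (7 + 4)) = 22188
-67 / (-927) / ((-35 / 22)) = -1474 / 32445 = -0.05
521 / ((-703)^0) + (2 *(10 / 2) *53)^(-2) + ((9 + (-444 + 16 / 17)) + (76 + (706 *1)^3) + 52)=1680409116553417 / 4775300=351896030.94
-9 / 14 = -0.64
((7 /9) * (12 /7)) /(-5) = -4 /15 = -0.27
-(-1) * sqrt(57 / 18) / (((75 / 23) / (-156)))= -598 * sqrt(114) / 75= -85.13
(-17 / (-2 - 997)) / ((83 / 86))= 1462 / 82917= 0.02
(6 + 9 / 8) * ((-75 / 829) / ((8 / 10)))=-21375 / 26528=-0.81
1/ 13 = 0.08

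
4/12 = 0.33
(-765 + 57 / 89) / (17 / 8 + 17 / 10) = -199.83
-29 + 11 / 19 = -540 / 19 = -28.42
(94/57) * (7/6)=329/171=1.92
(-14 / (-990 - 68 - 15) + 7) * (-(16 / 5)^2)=-77056 / 1073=-71.81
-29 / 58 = -1 / 2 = -0.50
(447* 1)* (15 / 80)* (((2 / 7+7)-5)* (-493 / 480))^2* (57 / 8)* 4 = 2064215157 / 156800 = 13164.64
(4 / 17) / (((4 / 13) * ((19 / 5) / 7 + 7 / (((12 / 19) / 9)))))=1820 / 238697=0.01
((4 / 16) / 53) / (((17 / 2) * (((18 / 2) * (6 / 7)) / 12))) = 7 / 8109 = 0.00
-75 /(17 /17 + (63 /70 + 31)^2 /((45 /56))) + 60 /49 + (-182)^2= 2314229088569 /69863171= 33125.17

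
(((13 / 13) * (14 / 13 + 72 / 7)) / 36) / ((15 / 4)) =1034 / 12285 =0.08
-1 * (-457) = 457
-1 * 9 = -9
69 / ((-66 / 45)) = -47.05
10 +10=20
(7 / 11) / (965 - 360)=7 / 6655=0.00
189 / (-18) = -21 / 2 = -10.50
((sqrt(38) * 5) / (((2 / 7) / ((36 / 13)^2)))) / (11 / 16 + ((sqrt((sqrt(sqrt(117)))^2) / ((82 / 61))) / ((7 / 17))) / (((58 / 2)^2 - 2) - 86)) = 22680 * sqrt(38) / (169 * (1037 * 13^(1 / 4) * sqrt(3) / 432222 + 11 / 16)) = 1189.65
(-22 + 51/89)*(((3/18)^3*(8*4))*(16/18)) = -61024/21627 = -2.82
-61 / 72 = -0.85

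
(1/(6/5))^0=1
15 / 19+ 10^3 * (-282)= -281999.21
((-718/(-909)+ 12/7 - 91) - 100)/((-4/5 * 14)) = 5996995/356328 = 16.83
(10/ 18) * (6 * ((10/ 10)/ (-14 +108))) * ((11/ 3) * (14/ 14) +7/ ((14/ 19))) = 0.47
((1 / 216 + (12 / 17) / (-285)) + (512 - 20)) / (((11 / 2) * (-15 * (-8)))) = 171630031 / 230234400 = 0.75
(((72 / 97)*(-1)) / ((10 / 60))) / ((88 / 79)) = -4.00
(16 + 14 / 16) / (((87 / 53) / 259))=617715 / 232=2662.56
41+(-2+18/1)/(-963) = 39467/963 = 40.98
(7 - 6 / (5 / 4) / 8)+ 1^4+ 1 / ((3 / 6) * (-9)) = 7.18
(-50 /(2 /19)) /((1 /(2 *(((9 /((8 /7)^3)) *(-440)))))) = 80647875 /32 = 2520246.09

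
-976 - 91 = -1067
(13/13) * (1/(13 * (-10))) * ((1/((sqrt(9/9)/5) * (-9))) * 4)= 2/117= 0.02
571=571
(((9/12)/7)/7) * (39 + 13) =39/49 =0.80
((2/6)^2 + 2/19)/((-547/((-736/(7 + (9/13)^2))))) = 287638/7389423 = 0.04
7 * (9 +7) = 112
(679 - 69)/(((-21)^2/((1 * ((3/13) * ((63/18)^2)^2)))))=14945/312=47.90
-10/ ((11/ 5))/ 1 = -50/ 11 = -4.55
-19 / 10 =-1.90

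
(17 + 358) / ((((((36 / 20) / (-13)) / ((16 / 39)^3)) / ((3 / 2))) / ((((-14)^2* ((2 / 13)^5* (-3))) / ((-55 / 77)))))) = -11239424000 / 564736653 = -19.90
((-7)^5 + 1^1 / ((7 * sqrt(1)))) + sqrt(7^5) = -117648 / 7 + 49 * sqrt(7) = -16677.22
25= 25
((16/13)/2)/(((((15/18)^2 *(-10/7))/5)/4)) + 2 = -3382/325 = -10.41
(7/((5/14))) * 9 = 882/5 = 176.40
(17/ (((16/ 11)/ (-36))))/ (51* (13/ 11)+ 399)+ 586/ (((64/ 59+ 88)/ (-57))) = -554466301/ 1475184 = -375.86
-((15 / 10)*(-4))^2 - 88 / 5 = -268 / 5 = -53.60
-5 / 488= -0.01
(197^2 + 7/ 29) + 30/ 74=41642751/ 1073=38809.65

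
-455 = -455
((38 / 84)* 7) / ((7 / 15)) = 95 / 14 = 6.79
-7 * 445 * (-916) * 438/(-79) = -1249762920/79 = -15819783.80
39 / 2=19.50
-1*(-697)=697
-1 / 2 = -0.50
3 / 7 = 0.43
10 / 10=1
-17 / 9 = -1.89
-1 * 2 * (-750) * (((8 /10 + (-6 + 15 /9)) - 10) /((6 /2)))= -20300 /3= -6766.67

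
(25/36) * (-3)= -25/12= -2.08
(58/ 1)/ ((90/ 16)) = 464/ 45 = 10.31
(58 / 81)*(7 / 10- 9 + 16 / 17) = -4031 / 765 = -5.27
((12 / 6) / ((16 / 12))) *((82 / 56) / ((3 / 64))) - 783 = -5153 / 7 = -736.14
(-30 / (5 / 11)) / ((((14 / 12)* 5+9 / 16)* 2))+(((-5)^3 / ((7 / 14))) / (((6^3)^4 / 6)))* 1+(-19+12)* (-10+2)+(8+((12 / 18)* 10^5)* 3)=11141146402171417 / 55689348096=200058.84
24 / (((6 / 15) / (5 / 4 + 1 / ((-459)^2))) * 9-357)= -42136360 / 621722011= -0.07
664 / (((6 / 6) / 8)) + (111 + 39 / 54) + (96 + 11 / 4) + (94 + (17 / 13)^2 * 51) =34701221 / 6084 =5703.69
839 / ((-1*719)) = -839 / 719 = -1.17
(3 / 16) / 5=3 / 80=0.04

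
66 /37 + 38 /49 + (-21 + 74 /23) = -634797 /41699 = -15.22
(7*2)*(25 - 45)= -280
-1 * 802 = -802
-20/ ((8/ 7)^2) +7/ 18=-2149/ 144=-14.92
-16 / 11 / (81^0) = -16 / 11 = -1.45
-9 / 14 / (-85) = 0.01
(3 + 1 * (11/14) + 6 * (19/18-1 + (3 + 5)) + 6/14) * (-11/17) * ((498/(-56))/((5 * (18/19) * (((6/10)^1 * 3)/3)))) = 38284829/359856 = 106.39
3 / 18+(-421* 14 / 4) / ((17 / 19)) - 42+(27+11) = -84185 / 51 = -1650.69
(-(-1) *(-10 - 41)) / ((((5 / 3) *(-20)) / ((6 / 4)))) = 2.30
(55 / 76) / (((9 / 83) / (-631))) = -2880515 / 684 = -4211.28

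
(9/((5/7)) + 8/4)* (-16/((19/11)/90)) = -231264/19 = -12171.79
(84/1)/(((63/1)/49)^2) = 1372/27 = 50.81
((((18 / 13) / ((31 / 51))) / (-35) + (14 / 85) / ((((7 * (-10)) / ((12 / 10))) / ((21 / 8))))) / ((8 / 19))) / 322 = -33028137 / 61768616000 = -0.00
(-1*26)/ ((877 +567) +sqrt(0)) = -13/ 722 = -0.02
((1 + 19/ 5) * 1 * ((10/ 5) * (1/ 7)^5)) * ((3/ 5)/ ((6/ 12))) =288/ 420175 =0.00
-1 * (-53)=53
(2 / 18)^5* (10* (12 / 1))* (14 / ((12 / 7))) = 980 / 59049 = 0.02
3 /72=1 /24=0.04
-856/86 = -428/43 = -9.95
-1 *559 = -559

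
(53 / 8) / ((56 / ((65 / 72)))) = 3445 / 32256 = 0.11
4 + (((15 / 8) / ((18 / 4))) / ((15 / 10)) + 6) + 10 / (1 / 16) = 3065 / 18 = 170.28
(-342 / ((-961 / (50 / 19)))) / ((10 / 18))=1.69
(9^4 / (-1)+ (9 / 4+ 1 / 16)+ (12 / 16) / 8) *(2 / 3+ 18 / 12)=-2728375 / 192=-14210.29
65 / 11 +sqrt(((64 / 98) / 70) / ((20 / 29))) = 2*sqrt(203) / 245 +65 / 11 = 6.03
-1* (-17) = 17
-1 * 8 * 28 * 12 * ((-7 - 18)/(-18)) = -3733.33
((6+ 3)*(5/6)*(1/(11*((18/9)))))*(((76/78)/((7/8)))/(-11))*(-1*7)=380/1573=0.24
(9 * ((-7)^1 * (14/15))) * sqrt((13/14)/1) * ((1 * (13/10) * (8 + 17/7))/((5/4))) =-5694 * sqrt(182)/125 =-614.53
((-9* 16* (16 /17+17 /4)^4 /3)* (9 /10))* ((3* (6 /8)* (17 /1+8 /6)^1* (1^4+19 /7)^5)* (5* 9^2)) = -2080407018920448218715 /5614949788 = -370512132337.60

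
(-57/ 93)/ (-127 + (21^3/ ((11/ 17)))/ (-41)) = 8569/ 6656134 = 0.00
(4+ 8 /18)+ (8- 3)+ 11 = 184 /9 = 20.44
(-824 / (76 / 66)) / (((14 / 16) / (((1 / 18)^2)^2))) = -2266 / 290871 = -0.01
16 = 16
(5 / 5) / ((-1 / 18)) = -18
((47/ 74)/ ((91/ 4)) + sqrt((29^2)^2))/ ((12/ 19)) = 53803079/ 40404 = 1331.63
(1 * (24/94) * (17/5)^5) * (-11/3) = -62473708/146875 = -425.35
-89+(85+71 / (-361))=-1515 / 361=-4.20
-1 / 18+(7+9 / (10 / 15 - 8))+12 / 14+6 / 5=26938 / 3465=7.77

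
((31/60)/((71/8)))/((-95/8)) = -496/101175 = -0.00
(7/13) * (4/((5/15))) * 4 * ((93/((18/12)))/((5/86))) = 1791552/65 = 27562.34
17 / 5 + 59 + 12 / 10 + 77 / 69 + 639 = 242782 / 345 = 703.72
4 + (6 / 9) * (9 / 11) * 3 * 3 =8.91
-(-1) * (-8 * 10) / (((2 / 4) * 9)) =-160 / 9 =-17.78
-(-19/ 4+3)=7/ 4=1.75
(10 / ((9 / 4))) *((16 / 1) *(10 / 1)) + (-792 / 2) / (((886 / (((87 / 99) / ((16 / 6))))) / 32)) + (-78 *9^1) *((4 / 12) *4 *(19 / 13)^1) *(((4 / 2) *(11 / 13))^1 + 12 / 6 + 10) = -934237144 / 51831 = -18024.68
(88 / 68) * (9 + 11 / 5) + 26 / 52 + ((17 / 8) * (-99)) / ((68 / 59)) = -455701 / 2720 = -167.54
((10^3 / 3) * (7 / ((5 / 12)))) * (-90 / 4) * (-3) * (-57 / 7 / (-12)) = 256500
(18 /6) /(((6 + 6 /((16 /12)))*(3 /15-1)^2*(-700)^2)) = 1 /1097600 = 0.00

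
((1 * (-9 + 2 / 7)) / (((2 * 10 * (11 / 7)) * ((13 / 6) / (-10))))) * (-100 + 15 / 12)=-72285 / 572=-126.37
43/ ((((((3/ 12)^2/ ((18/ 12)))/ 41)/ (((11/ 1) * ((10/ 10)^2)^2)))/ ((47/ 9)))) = 7291768/ 3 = 2430589.33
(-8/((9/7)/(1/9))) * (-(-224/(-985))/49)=256/79785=0.00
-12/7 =-1.71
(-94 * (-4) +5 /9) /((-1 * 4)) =-94.14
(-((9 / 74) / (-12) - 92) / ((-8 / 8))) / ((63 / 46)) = -67.18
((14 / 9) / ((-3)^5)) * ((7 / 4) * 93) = -1519 / 1458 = -1.04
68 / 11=6.18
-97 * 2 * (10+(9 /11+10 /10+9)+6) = -57230 /11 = -5202.73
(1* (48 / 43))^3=110592 / 79507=1.39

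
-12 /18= -2 /3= -0.67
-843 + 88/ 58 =-24403/ 29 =-841.48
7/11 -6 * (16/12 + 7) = -543/11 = -49.36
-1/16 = -0.06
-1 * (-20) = 20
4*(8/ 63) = 32/ 63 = 0.51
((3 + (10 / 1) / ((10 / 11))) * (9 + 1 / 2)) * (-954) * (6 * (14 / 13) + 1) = -946734.92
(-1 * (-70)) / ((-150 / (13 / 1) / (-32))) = 2912 / 15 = 194.13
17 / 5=3.40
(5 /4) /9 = 5 /36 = 0.14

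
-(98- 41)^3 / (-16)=185193 / 16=11574.56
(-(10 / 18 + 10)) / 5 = -19 / 9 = -2.11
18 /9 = 2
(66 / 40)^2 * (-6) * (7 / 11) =-2079 / 200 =-10.40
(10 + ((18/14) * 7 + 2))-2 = 19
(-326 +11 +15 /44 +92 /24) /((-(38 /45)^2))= 27694575 /63536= 435.89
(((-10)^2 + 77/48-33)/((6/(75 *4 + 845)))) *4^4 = 30163880/9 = 3351542.22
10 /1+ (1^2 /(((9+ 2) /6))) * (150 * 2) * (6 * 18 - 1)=192710 /11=17519.09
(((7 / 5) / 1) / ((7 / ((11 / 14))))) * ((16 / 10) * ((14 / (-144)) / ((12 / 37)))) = -407 / 5400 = -0.08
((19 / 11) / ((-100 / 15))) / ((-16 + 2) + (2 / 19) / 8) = 1083 / 58465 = 0.02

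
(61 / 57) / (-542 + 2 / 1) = -61 / 30780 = -0.00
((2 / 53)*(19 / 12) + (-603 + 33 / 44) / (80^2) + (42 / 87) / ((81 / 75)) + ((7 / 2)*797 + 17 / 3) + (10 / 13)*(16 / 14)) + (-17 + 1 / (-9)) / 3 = 89933066897173 / 32225356800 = 2790.75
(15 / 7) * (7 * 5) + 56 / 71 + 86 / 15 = 86821 / 1065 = 81.52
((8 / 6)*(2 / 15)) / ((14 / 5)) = 0.06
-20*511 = -10220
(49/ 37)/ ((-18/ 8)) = -0.59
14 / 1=14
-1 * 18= -18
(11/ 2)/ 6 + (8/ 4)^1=35/ 12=2.92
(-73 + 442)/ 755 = 369/ 755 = 0.49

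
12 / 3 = 4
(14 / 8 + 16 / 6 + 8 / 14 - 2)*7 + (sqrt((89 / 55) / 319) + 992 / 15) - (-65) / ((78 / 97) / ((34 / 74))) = sqrt(12905) / 1595 + 275701 / 2220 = 124.26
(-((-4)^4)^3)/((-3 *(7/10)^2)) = 1677721600/147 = 11413072.11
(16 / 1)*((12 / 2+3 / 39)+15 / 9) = 4832 / 39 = 123.90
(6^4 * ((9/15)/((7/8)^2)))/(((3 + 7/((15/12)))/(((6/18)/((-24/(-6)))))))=20736/2107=9.84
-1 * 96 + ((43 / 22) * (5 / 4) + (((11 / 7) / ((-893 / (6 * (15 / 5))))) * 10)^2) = -321359488033 / 3438600088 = -93.46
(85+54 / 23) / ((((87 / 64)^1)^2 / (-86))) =-707682304 / 174087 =-4065.11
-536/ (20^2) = -67/ 50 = -1.34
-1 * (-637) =637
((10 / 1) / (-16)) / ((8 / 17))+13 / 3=577 / 192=3.01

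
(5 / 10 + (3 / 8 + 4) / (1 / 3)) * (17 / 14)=1853 / 112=16.54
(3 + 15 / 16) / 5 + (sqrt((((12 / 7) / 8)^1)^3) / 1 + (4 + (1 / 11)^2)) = 4.89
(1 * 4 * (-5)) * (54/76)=-270/19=-14.21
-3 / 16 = -0.19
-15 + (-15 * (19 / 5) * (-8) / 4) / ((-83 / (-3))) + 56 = 3745 / 83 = 45.12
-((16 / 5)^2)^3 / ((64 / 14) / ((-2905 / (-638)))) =-1066139648 / 996875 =-1069.48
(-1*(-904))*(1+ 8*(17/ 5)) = 127464/ 5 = 25492.80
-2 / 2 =-1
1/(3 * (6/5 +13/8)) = 40/339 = 0.12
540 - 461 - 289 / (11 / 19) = -4622 / 11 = -420.18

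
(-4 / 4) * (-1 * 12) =12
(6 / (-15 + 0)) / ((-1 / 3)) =6 / 5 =1.20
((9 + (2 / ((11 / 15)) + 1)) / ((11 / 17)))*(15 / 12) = 2975 / 121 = 24.59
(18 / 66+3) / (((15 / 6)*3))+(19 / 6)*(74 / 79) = 44353 / 13035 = 3.40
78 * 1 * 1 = 78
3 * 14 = 42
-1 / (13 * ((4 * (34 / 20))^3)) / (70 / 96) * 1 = -150 / 447083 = -0.00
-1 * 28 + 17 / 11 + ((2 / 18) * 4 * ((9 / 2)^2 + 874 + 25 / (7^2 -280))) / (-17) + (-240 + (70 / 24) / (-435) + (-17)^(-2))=-20200388429 / 69696396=-289.83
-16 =-16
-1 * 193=-193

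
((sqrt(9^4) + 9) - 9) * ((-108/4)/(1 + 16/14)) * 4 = -20412/5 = -4082.40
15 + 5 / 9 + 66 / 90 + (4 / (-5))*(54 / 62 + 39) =-15.61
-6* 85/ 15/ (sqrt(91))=-34* sqrt(91)/ 91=-3.56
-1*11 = -11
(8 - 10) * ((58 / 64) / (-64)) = 29 / 1024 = 0.03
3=3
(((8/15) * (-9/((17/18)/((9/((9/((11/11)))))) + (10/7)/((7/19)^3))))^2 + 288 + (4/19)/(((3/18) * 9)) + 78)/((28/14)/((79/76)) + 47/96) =2145798452419019447104/14144296966282833875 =151.71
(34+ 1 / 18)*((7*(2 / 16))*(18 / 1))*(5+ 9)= 30037 / 4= 7509.25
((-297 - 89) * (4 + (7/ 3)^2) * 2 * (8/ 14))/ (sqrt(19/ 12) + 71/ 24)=-149088640/ 86709 + 8399360 * sqrt(57)/ 86709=-988.07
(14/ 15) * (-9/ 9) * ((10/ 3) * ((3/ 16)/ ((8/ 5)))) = -35/ 96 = -0.36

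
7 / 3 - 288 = -857 / 3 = -285.67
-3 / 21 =-1 / 7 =-0.14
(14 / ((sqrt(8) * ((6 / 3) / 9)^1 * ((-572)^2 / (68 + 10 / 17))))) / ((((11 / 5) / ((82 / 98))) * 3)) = 32595 * sqrt(2) / 77869792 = 0.00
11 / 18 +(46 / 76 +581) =99559 / 171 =582.22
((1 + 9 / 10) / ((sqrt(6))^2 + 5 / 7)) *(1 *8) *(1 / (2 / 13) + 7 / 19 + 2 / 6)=16.30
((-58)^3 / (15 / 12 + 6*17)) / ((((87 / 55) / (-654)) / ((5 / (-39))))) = -1613374400 / 16107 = -100166.04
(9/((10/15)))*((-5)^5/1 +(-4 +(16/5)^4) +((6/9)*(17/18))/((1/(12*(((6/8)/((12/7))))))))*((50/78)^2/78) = -67968829/316368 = -214.84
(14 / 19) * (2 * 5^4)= 17500 / 19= 921.05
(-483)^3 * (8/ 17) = -901428696/ 17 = -53025217.41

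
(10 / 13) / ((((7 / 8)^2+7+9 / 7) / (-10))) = -8960 / 10543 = -0.85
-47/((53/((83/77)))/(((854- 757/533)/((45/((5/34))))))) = -590903975/221867646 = -2.66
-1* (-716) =716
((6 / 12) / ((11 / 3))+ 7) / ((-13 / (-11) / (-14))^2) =169246 / 169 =1001.46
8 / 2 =4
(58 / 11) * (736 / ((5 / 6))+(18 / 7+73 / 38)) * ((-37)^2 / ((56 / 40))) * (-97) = -4546606439107 / 10241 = -443961179.49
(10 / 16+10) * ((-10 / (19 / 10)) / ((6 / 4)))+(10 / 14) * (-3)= -15730 / 399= -39.42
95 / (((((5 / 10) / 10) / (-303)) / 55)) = -31663500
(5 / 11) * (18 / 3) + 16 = 206 / 11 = 18.73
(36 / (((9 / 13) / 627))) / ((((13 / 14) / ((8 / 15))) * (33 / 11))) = 93632 / 15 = 6242.13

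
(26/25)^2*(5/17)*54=36504/2125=17.18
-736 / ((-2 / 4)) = 1472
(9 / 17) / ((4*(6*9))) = 1 / 408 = 0.00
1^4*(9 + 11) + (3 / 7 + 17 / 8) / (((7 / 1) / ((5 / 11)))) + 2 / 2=21.17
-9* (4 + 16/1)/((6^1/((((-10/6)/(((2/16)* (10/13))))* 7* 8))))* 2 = 58240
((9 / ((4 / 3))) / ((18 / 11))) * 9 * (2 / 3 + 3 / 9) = 297 / 8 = 37.12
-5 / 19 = -0.26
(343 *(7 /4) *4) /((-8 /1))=-2401 /8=-300.12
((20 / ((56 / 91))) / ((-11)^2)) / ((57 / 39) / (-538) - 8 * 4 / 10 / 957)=-98877675 / 2231009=-44.32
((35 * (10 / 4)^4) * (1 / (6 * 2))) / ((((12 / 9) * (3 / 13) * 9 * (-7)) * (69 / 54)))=-40625 / 8832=-4.60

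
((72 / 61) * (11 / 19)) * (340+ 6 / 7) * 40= 75588480 / 8113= 9316.96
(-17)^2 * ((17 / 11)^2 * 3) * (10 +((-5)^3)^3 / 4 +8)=-489362818839 / 484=-1011080204.21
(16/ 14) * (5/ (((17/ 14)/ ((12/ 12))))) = 80/ 17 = 4.71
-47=-47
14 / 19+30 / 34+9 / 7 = 6568 / 2261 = 2.90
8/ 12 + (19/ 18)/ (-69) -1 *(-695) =863999/ 1242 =695.65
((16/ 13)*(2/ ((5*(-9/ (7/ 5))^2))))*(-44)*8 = -551936/ 131625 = -4.19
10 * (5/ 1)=50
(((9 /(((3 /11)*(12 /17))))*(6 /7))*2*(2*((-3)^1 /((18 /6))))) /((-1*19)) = 1122 /133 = 8.44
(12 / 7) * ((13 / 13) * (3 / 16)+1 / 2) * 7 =33 / 4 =8.25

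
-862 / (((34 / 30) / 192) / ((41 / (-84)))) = 8482080 / 119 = 71277.98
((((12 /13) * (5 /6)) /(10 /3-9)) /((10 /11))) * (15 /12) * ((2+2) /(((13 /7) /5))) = -2.01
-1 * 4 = -4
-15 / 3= -5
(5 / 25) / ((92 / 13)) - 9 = -4127 / 460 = -8.97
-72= -72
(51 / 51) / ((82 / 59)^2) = 3481 / 6724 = 0.52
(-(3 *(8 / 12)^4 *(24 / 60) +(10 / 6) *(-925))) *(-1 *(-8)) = 1664744 / 135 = 12331.44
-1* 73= -73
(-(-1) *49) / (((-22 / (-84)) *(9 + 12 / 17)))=11662 / 605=19.28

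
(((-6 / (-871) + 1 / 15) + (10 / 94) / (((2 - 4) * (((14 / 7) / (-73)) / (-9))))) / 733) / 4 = -42737857 / 7201637040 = -0.01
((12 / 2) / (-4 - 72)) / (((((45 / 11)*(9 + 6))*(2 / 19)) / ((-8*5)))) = 22 / 45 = 0.49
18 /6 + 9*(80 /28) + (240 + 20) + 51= 2378 /7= 339.71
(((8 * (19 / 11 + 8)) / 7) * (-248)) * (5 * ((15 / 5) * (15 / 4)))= -11941200 / 77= -155080.52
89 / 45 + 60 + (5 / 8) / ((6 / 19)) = 46049 / 720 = 63.96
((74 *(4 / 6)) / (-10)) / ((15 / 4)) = -296 / 225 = -1.32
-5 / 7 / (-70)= 1 / 98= 0.01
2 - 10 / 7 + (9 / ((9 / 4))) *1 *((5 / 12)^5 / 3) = 768371 / 1306368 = 0.59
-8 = -8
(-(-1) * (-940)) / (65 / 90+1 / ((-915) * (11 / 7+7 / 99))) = -1468190700 / 1127003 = -1302.74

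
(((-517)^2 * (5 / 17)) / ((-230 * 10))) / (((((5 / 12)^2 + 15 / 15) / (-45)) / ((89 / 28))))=1926886401 / 462553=4165.76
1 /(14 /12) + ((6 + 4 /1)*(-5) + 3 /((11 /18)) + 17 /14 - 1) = -6779 /154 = -44.02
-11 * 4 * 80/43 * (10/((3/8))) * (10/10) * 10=-2816000/129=-21829.46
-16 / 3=-5.33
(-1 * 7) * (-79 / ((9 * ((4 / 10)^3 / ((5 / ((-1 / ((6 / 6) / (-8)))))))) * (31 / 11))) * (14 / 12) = 26613125 / 107136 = 248.41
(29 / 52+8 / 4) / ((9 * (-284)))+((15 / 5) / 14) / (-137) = -0.00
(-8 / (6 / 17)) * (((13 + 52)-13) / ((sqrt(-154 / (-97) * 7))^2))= -171496 / 1617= -106.06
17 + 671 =688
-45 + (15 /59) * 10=-2505 /59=-42.46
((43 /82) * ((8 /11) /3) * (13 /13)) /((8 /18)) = 129 /451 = 0.29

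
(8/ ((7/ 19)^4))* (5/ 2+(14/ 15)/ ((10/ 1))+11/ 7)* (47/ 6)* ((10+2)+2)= 107140021804/ 540225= 198324.81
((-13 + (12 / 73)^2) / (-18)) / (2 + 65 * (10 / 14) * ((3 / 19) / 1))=9194689 / 119039202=0.08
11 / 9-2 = -7 / 9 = -0.78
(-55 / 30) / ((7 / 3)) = -11 / 14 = -0.79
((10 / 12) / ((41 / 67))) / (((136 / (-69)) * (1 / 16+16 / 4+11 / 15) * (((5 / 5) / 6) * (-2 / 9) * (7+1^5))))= 3120525 / 6417976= 0.49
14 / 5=2.80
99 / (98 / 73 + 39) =7227 / 2945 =2.45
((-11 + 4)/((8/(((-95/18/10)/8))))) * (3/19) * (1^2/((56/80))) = 5/384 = 0.01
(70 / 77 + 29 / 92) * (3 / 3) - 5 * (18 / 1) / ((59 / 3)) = -200139 / 59708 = -3.35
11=11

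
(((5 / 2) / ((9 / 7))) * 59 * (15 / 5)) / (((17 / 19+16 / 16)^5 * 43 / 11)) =56244588785 / 15600273408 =3.61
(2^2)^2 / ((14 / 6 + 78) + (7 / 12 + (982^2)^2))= 0.00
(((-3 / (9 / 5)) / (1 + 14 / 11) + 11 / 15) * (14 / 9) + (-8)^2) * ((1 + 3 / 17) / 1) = 1280 / 17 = 75.29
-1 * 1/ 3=-1/ 3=-0.33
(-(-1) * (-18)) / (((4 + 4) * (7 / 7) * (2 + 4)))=-3 / 8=-0.38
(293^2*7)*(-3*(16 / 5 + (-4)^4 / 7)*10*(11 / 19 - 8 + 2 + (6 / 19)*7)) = 2301982196.21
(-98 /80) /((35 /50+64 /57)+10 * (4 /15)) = -931 /3412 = -0.27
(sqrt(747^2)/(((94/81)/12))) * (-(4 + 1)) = -1815210/47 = -38621.49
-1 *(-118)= 118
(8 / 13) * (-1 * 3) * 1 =-24 / 13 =-1.85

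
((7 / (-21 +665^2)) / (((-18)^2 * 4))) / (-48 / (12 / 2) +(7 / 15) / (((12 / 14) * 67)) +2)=-335 / 164337662304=-0.00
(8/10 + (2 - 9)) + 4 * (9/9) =-11/5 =-2.20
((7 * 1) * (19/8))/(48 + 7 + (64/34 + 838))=0.02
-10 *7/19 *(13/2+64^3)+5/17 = -965817.34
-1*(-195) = 195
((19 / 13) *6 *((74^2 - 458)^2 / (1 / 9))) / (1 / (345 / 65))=10548022824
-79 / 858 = -0.09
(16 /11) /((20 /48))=192 /55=3.49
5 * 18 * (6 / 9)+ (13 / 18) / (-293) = 316427 / 5274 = 60.00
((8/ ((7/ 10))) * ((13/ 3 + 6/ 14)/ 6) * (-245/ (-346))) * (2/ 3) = 20000/ 4671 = 4.28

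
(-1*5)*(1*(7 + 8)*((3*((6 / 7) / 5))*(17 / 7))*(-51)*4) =936360 / 49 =19109.39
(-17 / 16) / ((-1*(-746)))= -17 / 11936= -0.00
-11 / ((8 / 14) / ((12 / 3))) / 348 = -77 / 348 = -0.22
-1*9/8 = -9/8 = -1.12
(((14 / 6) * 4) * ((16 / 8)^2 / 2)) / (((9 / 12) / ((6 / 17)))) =448 / 51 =8.78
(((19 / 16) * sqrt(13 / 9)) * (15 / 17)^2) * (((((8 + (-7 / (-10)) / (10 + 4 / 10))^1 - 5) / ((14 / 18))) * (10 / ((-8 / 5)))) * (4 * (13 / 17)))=-102279375 * sqrt(13) / 4402048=-83.77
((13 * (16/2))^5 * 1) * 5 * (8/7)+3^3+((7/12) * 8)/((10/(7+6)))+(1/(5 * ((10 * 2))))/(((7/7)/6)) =72999174178783/1050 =69523023027.41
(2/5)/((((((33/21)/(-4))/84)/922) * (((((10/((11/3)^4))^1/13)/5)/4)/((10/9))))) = -411767537.25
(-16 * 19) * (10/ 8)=-380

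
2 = 2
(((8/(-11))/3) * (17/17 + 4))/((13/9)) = -120/143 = -0.84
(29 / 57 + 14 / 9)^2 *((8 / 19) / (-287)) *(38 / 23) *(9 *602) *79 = -4421.13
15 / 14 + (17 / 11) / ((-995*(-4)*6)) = 1970219 / 1838760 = 1.07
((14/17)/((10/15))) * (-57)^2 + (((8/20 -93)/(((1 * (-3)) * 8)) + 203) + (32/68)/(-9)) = 4220.28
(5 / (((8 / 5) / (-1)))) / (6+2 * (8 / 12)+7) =-75 / 344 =-0.22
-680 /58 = -340 /29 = -11.72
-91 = -91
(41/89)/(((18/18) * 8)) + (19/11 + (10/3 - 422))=-9795055/23496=-416.88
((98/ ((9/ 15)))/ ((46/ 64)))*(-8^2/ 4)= -250880/ 69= -3635.94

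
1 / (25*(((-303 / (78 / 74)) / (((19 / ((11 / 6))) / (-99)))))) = 494 / 33913275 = 0.00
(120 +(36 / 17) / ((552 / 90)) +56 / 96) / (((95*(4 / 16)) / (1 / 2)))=29863 / 11730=2.55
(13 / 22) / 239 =13 / 5258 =0.00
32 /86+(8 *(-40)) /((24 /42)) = -24064 /43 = -559.63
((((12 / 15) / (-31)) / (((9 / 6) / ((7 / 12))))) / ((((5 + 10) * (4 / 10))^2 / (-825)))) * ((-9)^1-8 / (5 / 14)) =-12089 / 1674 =-7.22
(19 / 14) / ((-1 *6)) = -19 / 84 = -0.23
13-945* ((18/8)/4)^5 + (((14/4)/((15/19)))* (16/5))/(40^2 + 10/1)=-363634979849/9043968000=-40.21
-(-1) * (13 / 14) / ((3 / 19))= 247 / 42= 5.88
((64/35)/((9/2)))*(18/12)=64/105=0.61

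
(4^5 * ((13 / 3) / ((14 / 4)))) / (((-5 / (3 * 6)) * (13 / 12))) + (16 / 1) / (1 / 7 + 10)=-10465456 / 2485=-4211.45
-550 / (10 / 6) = -330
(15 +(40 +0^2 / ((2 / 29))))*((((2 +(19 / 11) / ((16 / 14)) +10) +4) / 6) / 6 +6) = 102745 / 288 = 356.75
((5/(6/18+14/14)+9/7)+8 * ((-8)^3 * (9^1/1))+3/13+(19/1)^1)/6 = -13409663/2184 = -6139.96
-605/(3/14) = -8470/3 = -2823.33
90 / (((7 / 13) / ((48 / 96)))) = 585 / 7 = 83.57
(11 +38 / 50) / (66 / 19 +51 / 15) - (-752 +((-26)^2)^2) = -1489565774 / 3265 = -456222.29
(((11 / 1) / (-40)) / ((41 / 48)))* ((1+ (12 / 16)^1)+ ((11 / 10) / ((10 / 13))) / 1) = -5247 / 5125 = -1.02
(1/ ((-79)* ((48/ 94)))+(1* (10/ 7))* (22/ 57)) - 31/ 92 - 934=-1805324377/ 1933288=-933.81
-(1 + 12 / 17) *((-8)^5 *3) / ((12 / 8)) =1900544 / 17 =111796.71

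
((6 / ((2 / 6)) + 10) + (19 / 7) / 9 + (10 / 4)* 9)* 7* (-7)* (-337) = 15099959 / 18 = 838886.61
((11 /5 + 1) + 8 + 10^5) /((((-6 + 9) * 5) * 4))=125014 /75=1666.85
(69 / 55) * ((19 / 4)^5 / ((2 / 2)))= 170850831 / 56320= 3033.57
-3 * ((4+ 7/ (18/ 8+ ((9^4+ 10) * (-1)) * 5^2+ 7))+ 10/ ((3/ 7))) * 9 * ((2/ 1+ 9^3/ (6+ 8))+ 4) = -21901846833/ 511049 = -42856.65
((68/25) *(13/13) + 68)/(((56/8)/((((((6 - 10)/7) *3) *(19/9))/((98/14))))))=-134368/25725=-5.22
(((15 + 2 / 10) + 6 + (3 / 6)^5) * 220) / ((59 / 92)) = 859441 / 118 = 7283.40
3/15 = 1/5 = 0.20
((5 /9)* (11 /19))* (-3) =-55 /57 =-0.96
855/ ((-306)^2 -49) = 855/ 93587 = 0.01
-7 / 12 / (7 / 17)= -17 / 12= -1.42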